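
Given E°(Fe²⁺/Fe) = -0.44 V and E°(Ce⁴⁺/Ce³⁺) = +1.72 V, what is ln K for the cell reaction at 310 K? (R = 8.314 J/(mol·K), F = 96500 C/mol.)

E°_cell = +1.72 − (-0.44) = 2.16 V, with n = 2 electrons transferred.
At equilibrium E = 0, so the Nernst equation gives ln K = nFE°/RT = (2)(96500)(2.16)/((8.314)(310)) = 161.75.

ln K = 161.7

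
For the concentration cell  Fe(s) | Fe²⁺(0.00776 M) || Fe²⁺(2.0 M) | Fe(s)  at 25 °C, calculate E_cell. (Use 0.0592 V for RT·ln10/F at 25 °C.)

0.071 V

Both half-cells are Fe²⁺/Fe, so E°_cell = 0. The concentrated side is the cathode; the cell reaction moves Fe²⁺ from high to low concentration with n = 2.
Q = [Fe²⁺]_dilute/[Fe²⁺]_conc = 0.00776/2.0 = 0.00388.
E = 0 − (0.0592/2) log Q = −(0.0592/2)(-2.411) = 0.0714 V.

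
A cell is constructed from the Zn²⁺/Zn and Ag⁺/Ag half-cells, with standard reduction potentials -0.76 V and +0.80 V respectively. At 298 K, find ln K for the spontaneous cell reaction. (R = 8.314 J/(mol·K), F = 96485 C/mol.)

E°_cell = +0.80 − (-0.76) = 1.56 V, with n = 2 electrons transferred.
At equilibrium E = 0, so the Nernst equation gives ln K = nFE°/RT = (2)(96485)(1.56)/((8.314)(298)) = 121.50.

ln K = 121.5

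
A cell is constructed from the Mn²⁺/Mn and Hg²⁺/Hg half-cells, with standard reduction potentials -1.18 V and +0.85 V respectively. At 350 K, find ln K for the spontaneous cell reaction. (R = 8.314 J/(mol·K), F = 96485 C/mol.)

ln K = 134.6

E°_cell = +0.85 − (-1.18) = 2.03 V, with n = 2 electrons transferred.
At equilibrium E = 0, so the Nernst equation gives ln K = nFE°/RT = (2)(96485)(2.03)/((8.314)(350)) = 134.62.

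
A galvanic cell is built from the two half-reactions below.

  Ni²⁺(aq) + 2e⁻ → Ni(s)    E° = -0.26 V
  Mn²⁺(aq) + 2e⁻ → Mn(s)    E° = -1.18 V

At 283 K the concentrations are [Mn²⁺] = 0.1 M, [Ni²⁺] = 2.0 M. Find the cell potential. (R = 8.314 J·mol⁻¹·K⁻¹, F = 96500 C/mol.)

The Ni²⁺/Ni couple has the higher reduction potential and acts as the cathode, so E°_cell = -0.26 − (-1.18) = 0.92 V.
Balancing electrons gives n = 2; the reaction quotient is Q = [Mn²⁺]/[Ni²⁺] = 0.0500.
E = E° − (RT/nF) ln Q = 0.92 − (8.314×283)/(2×96500) × (-2.996) = 0.920 + 0.037 = 0.957 V.

0.957 V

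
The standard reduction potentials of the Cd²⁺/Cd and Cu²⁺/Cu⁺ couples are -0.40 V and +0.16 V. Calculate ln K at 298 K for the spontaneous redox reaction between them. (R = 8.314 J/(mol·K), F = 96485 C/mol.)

E°_cell = +0.16 − (-0.40) = 0.56 V, with n = 2 electrons transferred.
At equilibrium E = 0, so the Nernst equation gives ln K = nFE°/RT = (2)(96485)(0.56)/((8.314)(298)) = 43.62.

ln K = 43.6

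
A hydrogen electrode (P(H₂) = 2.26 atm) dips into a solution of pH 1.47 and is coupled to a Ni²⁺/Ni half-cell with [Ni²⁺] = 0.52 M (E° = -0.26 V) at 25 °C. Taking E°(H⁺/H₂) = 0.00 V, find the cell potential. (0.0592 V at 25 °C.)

0.17 V

The hydrogen couple is the cathode, so E°_cell = 0.26 V; n = 2.
[H⁺] = 10^(−1.47) = 0.034 M, and Q = [Ni²⁺]·P(H₂) / [H⁺]^2 = 1020.
E = E° − (0.0592/2) log Q = 0.26 − (0.0592/2)(3.010) = 0.171 V.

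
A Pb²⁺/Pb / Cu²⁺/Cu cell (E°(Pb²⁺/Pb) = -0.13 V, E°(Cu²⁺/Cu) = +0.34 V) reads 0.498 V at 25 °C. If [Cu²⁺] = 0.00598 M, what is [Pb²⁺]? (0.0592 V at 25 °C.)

From the Nernst equation, log Q = n(E° − E)/0.0592 = 2(0.47 − 0.498)/0.0592 = -0.946, so Q = 0.113.
With Q = [Pb²⁺]/[Cu²⁺] and the known concentrations, [Pb²⁺] in the numerator gives [Pb²⁺] = 6.8 × 10^-4 M.

6.8 × 10^-4 M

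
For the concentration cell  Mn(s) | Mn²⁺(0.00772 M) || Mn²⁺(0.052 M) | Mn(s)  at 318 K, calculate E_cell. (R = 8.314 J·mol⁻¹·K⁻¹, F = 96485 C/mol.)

Both half-cells are Mn²⁺/Mn, so E°_cell = 0. The concentrated side is the cathode; the cell reaction moves Mn²⁺ from high to low concentration with n = 2.
Q = [Mn²⁺]_dilute/[Mn²⁺]_conc = 0.00772/0.052 = 0.148.
E = 0 − (RT/nF) ln Q = −((8.314×318)/(2×96485))(-1.907) = 0.0261 V.

0.026 V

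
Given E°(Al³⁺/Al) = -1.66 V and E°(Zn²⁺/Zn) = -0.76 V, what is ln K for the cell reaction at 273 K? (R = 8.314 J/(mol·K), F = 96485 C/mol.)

ln K = 229.6

E°_cell = -0.76 − (-1.66) = 0.90 V, with n = 6 electrons transferred.
At equilibrium E = 0, so the Nernst equation gives ln K = nFE°/RT = (6)(96485)(0.90)/((8.314)(273)) = 229.55.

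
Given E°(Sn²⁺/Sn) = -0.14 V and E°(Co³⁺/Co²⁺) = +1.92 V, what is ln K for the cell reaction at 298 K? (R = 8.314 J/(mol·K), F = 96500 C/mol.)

ln K = 160.5

E°_cell = +1.92 − (-0.14) = 2.06 V, with n = 2 electrons transferred.
At equilibrium E = 0, so the Nernst equation gives ln K = nFE°/RT = (2)(96500)(2.06)/((8.314)(298)) = 160.47.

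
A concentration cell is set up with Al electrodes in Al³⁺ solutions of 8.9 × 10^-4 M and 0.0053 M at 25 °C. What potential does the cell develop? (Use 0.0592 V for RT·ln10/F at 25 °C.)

0.015 V

Both half-cells are Al³⁺/Al, so E°_cell = 0. The concentrated side is the cathode; the cell reaction moves Al³⁺ from high to low concentration with n = 3.
Q = [Al³⁺]_dilute/[Al³⁺]_conc = 8.9 × 10^-4/0.0053 = 0.168.
E = 0 − (0.0592/3) log Q = −(0.0592/3)(-0.775) = 0.0153 V.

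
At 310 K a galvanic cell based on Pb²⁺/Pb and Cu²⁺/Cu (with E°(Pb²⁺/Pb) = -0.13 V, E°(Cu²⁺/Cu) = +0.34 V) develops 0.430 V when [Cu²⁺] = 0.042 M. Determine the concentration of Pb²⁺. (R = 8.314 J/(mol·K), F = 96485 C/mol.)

0.84 M

From the Nernst equation, ln Q = nF(E° − E)/RT = 2×96485×(0.47 − 0.430)/(8.314×310) = 2.995, so Q = 20.0.
With Q = [Pb²⁺]/[Cu²⁺] and the known concentrations, [Pb²⁺] in the numerator gives [Pb²⁺] = 0.84 M.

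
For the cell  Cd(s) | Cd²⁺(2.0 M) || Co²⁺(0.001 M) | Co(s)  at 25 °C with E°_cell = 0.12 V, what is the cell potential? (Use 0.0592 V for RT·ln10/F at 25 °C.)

Balancing electrons gives n = 2; the reaction quotient is Q = [Cd²⁺]/[Co²⁺] = 2000.
At 25 °C, E = E° − (0.0592/n) log Q = 0.12 − (0.0592/2)(3.301) = 0.120 − 0.098 = 0.022 V.

0.022 V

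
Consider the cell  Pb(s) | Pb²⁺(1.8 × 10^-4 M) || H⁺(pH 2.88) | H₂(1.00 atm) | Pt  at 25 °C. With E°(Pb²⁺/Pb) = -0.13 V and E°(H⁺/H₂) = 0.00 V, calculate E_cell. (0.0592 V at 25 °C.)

The hydrogen couple is the cathode, so E°_cell = 0.13 V; n = 2.
[H⁺] = 10^(−2.88) = 0.0013 M, and Q = [Pb²⁺]·P(H₂) / [H⁺]^2 = 104.
E = E° − (0.0592/2) log Q = 0.13 − (0.0592/2)(2.015) = 0.070 V.

0.070 V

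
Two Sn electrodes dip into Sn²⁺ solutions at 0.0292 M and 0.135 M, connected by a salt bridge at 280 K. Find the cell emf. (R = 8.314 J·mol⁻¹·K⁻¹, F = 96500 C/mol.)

0.018 V

Both half-cells are Sn²⁺/Sn, so E°_cell = 0. The concentrated side is the cathode; the cell reaction moves Sn²⁺ from high to low concentration with n = 2.
Q = [Sn²⁺]_dilute/[Sn²⁺]_conc = 0.0292/0.135 = 0.216.
E = 0 − (RT/nF) ln Q = −((8.314×280)/(2×96500))(-1.531) = 0.0185 V.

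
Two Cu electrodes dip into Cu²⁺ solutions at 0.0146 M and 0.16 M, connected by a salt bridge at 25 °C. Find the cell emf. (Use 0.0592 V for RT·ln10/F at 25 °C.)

0.031 V

Both half-cells are Cu²⁺/Cu, so E°_cell = 0. The concentrated side is the cathode; the cell reaction moves Cu²⁺ from high to low concentration with n = 2.
Q = [Cu²⁺]_dilute/[Cu²⁺]_conc = 0.0146/0.16 = 0.0912.
E = 0 − (0.0592/2) log Q = −(0.0592/2)(-1.040) = 0.0308 V.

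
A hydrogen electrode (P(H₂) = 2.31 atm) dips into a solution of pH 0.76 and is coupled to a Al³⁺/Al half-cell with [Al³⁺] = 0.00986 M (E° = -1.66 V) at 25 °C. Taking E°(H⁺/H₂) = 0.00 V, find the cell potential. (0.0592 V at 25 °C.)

The hydrogen couple is the cathode, so E°_cell = 1.66 V; n = 6.
[H⁺] = 10^(−0.76) = 0.17 M, and Q = [Al³⁺]^2·P(H₂)^3 / [H⁺]^6 = 43.5.
E = E° − (0.0592/6) log Q = 1.66 − (0.0592/6)(1.639) = 1.644 V.

1.64 V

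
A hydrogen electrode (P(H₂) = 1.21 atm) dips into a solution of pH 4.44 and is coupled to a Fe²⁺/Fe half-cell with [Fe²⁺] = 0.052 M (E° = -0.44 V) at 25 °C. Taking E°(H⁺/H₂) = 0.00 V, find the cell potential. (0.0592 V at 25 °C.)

0.21 V

The hydrogen couple is the cathode, so E°_cell = 0.44 V; n = 2.
[H⁺] = 10^(−4.44) = 3.6 × 10^-5 M, and Q = [Fe²⁺]·P(H₂) / [H⁺]^2 = 4.77 × 10^7.
E = E° − (0.0592/2) log Q = 0.44 − (0.0592/2)(7.679) = 0.213 V.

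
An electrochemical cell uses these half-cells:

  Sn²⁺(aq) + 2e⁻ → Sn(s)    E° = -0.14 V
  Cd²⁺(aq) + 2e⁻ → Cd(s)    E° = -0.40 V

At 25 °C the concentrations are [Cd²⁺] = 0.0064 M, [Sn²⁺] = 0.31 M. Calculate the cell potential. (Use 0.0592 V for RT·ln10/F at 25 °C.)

The Sn²⁺/Sn couple has the higher reduction potential and acts as the cathode, so E°_cell = -0.14 − (-0.40) = 0.26 V.
Balancing electrons gives n = 2; the reaction quotient is Q = [Cd²⁺]/[Sn²⁺] = 0.0206.
At 25 °C, E = E° − (0.0592/n) log Q = 0.26 − (0.0592/2)(-1.685) = 0.260 + 0.050 = 0.310 V.

0.310 V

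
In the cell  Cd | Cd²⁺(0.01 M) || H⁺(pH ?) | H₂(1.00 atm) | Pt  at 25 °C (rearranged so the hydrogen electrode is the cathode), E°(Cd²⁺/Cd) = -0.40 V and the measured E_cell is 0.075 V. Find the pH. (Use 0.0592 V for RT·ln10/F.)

pH = 6.49

E°_cell = 0.40 V and n = 2.
log Q = n(E° − E)/0.0592 = 2×(0.40 − 0.075)/0.0592 = 10.980.
With Q = [Cd²⁺]·P(H₂) / [H⁺]^2, solving for [H⁺] gives log[H⁺] = -6.490, so pH = 6.49.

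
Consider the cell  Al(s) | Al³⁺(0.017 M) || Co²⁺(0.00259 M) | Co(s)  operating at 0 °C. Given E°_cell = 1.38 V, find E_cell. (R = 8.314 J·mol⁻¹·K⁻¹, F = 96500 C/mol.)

Balancing electrons gives n = 6; the reaction quotient is Q = [Al³⁺]^2/[Co²⁺]^3 = 1.66 × 10^4.
E = E° − (RT/nF) ln Q = 1.38 − (8.314×273)/(6×96500) × (9.719) = 1.380 − 0.038 = 1.342 V.

1.34 V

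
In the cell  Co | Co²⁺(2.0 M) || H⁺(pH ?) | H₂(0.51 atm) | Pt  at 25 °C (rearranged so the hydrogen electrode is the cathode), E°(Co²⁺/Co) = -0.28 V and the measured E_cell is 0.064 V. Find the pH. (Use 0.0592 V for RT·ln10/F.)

E°_cell = 0.28 V and n = 2.
log Q = n(E° − E)/0.0592 = 2×(0.28 − 0.064)/0.0592 = 7.297.
With Q = [Co²⁺]·P(H₂) / [H⁺]^2, solving for [H⁺] gives log[H⁺] = -3.644, so pH = 3.64.

pH = 3.64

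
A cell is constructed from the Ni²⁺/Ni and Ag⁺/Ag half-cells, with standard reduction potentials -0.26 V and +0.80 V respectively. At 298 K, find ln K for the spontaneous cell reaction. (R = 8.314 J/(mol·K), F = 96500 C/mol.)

E°_cell = +0.80 − (-0.26) = 1.06 V, with n = 2 electrons transferred.
At equilibrium E = 0, so the Nernst equation gives ln K = nFE°/RT = (2)(96500)(1.06)/((8.314)(298)) = 82.57.

ln K = 82.6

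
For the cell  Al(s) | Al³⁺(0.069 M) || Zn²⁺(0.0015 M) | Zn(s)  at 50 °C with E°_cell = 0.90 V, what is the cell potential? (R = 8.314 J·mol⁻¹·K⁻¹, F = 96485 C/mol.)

Balancing electrons gives n = 6; the reaction quotient is Q = [Al³⁺]^2/[Zn²⁺]^3 = 1.41 × 10^6.
E = E° − (RT/nF) ln Q = 0.90 − (8.314×323)/(6×96485) × (14.160) = 0.900 − 0.066 = 0.834 V.

0.834 V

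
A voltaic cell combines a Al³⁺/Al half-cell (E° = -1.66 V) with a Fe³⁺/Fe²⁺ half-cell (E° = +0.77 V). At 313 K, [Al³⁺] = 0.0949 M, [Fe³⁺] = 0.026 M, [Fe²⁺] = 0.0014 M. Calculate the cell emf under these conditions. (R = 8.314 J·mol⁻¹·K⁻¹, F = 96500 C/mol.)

The Fe³⁺/Fe²⁺ couple has the higher reduction potential and acts as the cathode, so E°_cell = +0.77 − (-1.66) = 2.43 V.
Balancing electrons gives n = 3; the reaction quotient is Q = [Al³⁺]·[Fe²⁺]^3/[Fe³⁺]^3 = 1.48 × 10^-5.
E = E° − (RT/nF) ln Q = 2.43 − (8.314×313)/(3×96500) × (-11.120) = 2.430 + 0.100 = 2.530 V.

2.53 V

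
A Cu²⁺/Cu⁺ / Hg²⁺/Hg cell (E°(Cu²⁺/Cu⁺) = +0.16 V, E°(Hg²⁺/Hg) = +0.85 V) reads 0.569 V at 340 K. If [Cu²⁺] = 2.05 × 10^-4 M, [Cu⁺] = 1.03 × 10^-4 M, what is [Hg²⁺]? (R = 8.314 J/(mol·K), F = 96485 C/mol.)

From the Nernst equation, ln Q = nF(E° − E)/RT = 2×96485×(0.69 − 0.569)/(8.314×340) = 8.260, so Q = 3870.
With Q = [Cu²⁺]^2/([Cu⁺]^2·[Hg²⁺]) and the known concentrations, [Hg²⁺] in the denominator gives [Hg²⁺] = 0.001 M.

0.001 M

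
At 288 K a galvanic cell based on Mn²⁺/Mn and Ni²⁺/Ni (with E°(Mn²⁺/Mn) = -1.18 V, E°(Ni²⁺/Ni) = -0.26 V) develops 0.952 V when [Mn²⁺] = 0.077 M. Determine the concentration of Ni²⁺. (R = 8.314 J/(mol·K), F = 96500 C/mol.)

From the Nernst equation, ln Q = nF(E° − E)/RT = 2×96500×(0.92 − 0.952)/(8.314×288) = -2.579, so Q = 0.0758.
With Q = [Mn²⁺]/[Ni²⁺] and the known concentrations, [Ni²⁺] in the denominator gives [Ni²⁺] = 1.0 M.

1.0 M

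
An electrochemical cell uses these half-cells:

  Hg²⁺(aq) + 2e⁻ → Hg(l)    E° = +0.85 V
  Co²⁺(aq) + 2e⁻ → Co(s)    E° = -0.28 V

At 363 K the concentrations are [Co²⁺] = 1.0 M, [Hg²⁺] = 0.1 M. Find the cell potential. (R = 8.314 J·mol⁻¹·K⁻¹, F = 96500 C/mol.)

1.09 V

The Hg²⁺/Hg couple has the higher reduction potential and acts as the cathode, so E°_cell = +0.85 − (-0.28) = 1.13 V.
Balancing electrons gives n = 2; the reaction quotient is Q = [Co²⁺]/[Hg²⁺] = 10.0.
E = E° − (RT/nF) ln Q = 1.13 − (8.314×363)/(2×96500) × (2.303) = 1.130 − 0.036 = 1.094 V.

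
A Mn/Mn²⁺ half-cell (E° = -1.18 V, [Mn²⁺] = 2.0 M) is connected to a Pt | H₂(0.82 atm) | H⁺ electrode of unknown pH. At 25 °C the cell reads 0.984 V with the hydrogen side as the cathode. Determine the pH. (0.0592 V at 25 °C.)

pH = 3.20

E°_cell = 1.18 V and n = 2.
log Q = n(E° − E)/0.0592 = 2×(1.18 − 0.984)/0.0592 = 6.622.
With Q = [Mn²⁺]·P(H₂) / [H⁺]^2, solving for [H⁺] gives log[H⁺] = -3.203, so pH = 3.20.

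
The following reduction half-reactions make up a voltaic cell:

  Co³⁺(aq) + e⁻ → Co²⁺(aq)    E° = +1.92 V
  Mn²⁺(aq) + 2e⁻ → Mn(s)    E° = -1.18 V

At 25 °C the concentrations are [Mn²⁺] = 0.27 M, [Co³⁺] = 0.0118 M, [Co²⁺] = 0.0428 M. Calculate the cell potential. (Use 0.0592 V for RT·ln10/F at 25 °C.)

The Co³⁺/Co²⁺ couple has the higher reduction potential and acts as the cathode, so E°_cell = +1.92 − (-1.18) = 3.10 V.
Balancing electrons gives n = 2; the reaction quotient is Q = [Mn²⁺]·[Co²⁺]^2/[Co³⁺]^2 = 3.55.
At 25 °C, E = E° − (0.0592/n) log Q = 3.10 − (0.0592/2)(0.550) = 3.100 − 0.016 = 3.084 V.

3.08 V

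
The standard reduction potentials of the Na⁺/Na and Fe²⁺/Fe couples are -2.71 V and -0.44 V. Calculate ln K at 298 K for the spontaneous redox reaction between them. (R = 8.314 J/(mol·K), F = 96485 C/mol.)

ln K = 176.8

E°_cell = -0.44 − (-2.71) = 2.27 V, with n = 2 electrons transferred.
At equilibrium E = 0, so the Nernst equation gives ln K = nFE°/RT = (2)(96485)(2.27)/((8.314)(298)) = 176.80.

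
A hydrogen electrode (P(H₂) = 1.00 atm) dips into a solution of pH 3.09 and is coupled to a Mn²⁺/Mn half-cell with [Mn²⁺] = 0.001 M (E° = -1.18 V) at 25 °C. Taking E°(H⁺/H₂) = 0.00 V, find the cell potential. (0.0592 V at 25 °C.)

The hydrogen couple is the cathode, so E°_cell = 1.18 V; n = 2.
[H⁺] = 10^(−3.09) = 8.1 × 10^-4 M, and Q = [Mn²⁺]·P(H₂) / [H⁺]^2 = 1510.
E = E° − (0.0592/2) log Q = 1.18 − (0.0592/2)(3.180) = 1.086 V.

1.09 V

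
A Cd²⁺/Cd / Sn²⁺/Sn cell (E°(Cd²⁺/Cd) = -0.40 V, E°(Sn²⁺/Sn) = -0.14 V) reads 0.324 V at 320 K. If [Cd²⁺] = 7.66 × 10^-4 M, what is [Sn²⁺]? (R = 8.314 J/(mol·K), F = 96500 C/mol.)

0.08 M

From the Nernst equation, ln Q = nF(E° − E)/RT = 2×96500×(0.26 − 0.324)/(8.314×320) = -4.643, so Q = 0.00963.
With Q = [Cd²⁺]/[Sn²⁺] and the known concentrations, [Sn²⁺] in the denominator gives [Sn²⁺] = 0.08 M.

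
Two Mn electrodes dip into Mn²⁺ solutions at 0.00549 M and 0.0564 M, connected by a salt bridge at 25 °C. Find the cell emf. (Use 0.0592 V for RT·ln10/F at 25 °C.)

Both half-cells are Mn²⁺/Mn, so E°_cell = 0. The concentrated side is the cathode; the cell reaction moves Mn²⁺ from high to low concentration with n = 2.
Q = [Mn²⁺]_dilute/[Mn²⁺]_conc = 0.00549/0.0564 = 0.0973.
E = 0 − (0.0592/2) log Q = −(0.0592/2)(-1.012) = 0.0300 V.

0.030 V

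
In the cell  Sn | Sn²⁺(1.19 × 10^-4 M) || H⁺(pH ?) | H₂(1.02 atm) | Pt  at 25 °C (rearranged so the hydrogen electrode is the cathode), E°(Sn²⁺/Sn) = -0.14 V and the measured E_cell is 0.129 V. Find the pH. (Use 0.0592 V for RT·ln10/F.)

pH = 2.14

E°_cell = 0.14 V and n = 2.
log Q = n(E° − E)/0.0592 = 2×(0.14 − 0.129)/0.0592 = 0.372.
With Q = [Sn²⁺]·P(H₂) / [H⁺]^2, solving for [H⁺] gives log[H⁺] = -2.144, so pH = 2.14.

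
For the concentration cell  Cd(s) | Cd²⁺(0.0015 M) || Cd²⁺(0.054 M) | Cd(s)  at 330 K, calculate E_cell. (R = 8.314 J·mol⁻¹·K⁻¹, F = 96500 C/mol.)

Both half-cells are Cd²⁺/Cd, so E°_cell = 0. The concentrated side is the cathode; the cell reaction moves Cd²⁺ from high to low concentration with n = 2.
Q = [Cd²⁺]_dilute/[Cd²⁺]_conc = 0.0015/0.054 = 0.0278.
E = 0 − (RT/nF) ln Q = −((8.314×330)/(2×96500))(-3.584) = 0.0509 V.

0.051 V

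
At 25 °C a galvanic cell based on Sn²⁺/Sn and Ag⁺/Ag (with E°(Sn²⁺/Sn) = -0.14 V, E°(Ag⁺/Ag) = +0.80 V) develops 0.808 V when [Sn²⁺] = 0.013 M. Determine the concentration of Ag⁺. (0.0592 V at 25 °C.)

From the Nernst equation, log Q = n(E° − E)/0.0592 = 2(0.94 − 0.808)/0.0592 = 4.459, so Q = 2.88 × 10^4.
With Q = [Sn²⁺]/[Ag⁺]^2 and the known concentrations, [Ag⁺]^2 in the denominator gives [Ag⁺] = 6.7 × 10^-4 M.

6.7 × 10^-4 M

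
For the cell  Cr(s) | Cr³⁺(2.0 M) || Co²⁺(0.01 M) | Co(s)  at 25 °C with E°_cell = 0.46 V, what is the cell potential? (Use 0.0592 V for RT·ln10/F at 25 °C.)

Balancing electrons gives n = 6; the reaction quotient is Q = [Cr³⁺]^2/[Co²⁺]^3 = 4 × 10^6.
At 25 °C, E = E° − (0.0592/n) log Q = 0.46 − (0.0592/6)(6.602) = 0.460 − 0.065 = 0.395 V.

0.395 V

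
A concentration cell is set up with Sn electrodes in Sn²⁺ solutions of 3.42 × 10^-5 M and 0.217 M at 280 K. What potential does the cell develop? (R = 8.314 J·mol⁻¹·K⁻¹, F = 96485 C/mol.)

Both half-cells are Sn²⁺/Sn, so E°_cell = 0. The concentrated side is the cathode; the cell reaction moves Sn²⁺ from high to low concentration with n = 2.
Q = [Sn²⁺]_dilute/[Sn²⁺]_conc = 3.42 × 10^-5/0.217 = 1.58 × 10^-4.
E = 0 − (RT/nF) ln Q = −((8.314×280)/(2×96485))(-8.755) = 0.1056 V.

0.11 V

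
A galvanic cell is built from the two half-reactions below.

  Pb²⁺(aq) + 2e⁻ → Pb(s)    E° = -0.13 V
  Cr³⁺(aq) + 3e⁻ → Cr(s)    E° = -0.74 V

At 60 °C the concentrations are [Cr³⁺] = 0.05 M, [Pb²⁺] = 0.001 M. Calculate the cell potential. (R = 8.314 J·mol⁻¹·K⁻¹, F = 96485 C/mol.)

The Pb²⁺/Pb couple has the higher reduction potential and acts as the cathode, so E°_cell = -0.13 − (-0.74) = 0.61 V.
Balancing electrons gives n = 6; the reaction quotient is Q = [Cr³⁺]^2/[Pb²⁺]^3 = 2.5 × 10^6.
E = E° − (RT/nF) ln Q = 0.61 − (8.314×333)/(6×96485) × (14.732) = 0.610 − 0.070 = 0.540 V.

0.540 V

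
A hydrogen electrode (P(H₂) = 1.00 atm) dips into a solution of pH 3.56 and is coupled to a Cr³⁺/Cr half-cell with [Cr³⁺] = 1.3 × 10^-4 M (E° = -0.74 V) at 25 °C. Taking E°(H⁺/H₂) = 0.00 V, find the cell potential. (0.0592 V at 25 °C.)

0.61 V

The hydrogen couple is the cathode, so E°_cell = 0.74 V; n = 6.
[H⁺] = 10^(−3.56) = 2.8 × 10^-4 M, and Q = [Cr³⁺]^2·P(H₂)^3 / [H⁺]^6 = 3.87 × 10^13.
E = E° − (0.0592/6) log Q = 0.74 − (0.0592/6)(13.588) = 0.606 V.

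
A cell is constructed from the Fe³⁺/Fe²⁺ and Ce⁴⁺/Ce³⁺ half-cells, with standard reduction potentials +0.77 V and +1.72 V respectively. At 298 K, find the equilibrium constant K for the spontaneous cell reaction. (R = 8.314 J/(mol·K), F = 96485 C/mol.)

E°_cell = +1.72 − (+0.77) = 0.95 V, with n = 1 electron transferred.
At equilibrium E = 0, so the Nernst equation gives ln K = nFE°/RT = (1)(96485)(0.95)/((8.314)(298)) = 37.00.
K = e^37.00 = 1.2 × 10^16.

1.2 × 10^16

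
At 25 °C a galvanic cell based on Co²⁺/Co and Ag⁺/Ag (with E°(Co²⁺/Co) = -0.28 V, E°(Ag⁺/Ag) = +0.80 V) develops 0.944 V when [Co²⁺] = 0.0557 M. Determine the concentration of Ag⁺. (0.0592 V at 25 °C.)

From the Nernst equation, log Q = n(E° − E)/0.0592 = 2(1.08 − 0.944)/0.0592 = 4.595, so Q = 3.93 × 10^4.
With Q = [Co²⁺]/[Ag⁺]^2 and the known concentrations, [Ag⁺]^2 in the denominator gives [Ag⁺] = 0.0012 M.

0.0012 M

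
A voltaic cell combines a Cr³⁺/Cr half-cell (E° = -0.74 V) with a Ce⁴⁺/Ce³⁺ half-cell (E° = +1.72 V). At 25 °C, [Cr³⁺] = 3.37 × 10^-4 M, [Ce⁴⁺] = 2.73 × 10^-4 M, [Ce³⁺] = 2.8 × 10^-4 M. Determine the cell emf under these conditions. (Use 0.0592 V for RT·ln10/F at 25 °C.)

The Ce⁴⁺/Ce³⁺ couple has the higher reduction potential and acts as the cathode, so E°_cell = +1.72 − (-0.74) = 2.46 V.
Balancing electrons gives n = 3; the reaction quotient is Q = [Cr³⁺]·[Ce³⁺]^3/[Ce⁴⁺]^3 = 3.64 × 10^-4.
At 25 °C, E = E° − (0.0592/n) log Q = 2.46 − (0.0592/3)(-3.439) = 2.460 + 0.068 = 2.528 V.

2.53 V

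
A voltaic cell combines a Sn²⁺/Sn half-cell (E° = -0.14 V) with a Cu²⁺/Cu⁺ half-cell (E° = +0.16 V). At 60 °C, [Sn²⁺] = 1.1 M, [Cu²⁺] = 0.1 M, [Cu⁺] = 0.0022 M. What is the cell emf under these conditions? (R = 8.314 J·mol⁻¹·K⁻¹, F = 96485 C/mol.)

0.408 V

The Cu²⁺/Cu⁺ couple has the higher reduction potential and acts as the cathode, so E°_cell = +0.16 − (-0.14) = 0.30 V.
Balancing electrons gives n = 2; the reaction quotient is Q = [Sn²⁺]·[Cu⁺]^2/[Cu²⁺]^2 = 5.32 × 10^-4.
E = E° − (RT/nF) ln Q = 0.30 − (8.314×333)/(2×96485) × (-7.538) = 0.300 + 0.108 = 0.408 V.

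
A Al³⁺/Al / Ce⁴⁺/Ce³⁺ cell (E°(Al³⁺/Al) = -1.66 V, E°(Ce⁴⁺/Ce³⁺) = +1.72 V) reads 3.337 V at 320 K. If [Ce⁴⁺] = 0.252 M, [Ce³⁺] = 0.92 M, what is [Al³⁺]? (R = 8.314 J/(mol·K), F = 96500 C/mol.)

From the Nernst equation, ln Q = nF(E° − E)/RT = 3×96500×(3.38 − 3.337)/(8.314×320) = 4.679, so Q = 108.
With Q = [Al³⁺]·[Ce³⁺]^3/[Ce⁴⁺]^3 and the known concentrations, [Al³⁺] in the numerator gives [Al³⁺] = 2.2 M.

2.2 M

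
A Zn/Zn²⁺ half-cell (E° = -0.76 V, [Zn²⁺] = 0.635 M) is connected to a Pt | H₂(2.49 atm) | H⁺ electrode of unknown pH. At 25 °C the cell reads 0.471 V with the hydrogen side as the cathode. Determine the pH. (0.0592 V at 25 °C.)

E°_cell = 0.76 V and n = 2.
log Q = n(E° − E)/0.0592 = 2×(0.76 − 0.471)/0.0592 = 9.764.
With Q = [Zn²⁺]·P(H₂) / [H⁺]^2, solving for [H⁺] gives log[H⁺] = -4.782, so pH = 4.78.

pH = 4.78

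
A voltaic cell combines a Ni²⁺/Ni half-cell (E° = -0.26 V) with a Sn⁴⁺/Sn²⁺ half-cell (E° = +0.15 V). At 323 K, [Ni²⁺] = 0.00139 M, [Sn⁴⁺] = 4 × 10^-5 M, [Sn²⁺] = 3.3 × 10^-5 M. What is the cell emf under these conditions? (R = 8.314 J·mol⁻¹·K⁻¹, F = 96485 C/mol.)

The Sn⁴⁺/Sn²⁺ couple has the higher reduction potential and acts as the cathode, so E°_cell = +0.15 − (-0.26) = 0.41 V.
Balancing electrons gives n = 2; the reaction quotient is Q = [Ni²⁺]·[Sn²⁺]/[Sn⁴⁺] = 0.00115.
E = E° − (RT/nF) ln Q = 0.41 − (8.314×323)/(2×96485) × (-6.771) = 0.410 + 0.094 = 0.504 V.

0.504 V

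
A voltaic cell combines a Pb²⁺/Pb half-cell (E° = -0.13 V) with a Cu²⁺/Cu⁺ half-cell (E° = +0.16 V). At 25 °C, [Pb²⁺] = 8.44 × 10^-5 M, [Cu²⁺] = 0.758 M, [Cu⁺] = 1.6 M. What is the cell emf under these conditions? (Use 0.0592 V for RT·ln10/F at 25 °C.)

The Cu²⁺/Cu⁺ couple has the higher reduction potential and acts as the cathode, so E°_cell = +0.16 − (-0.13) = 0.29 V.
Balancing electrons gives n = 2; the reaction quotient is Q = [Pb²⁺]·[Cu⁺]^2/[Cu²⁺]^2 = 3.76 × 10^-4.
At 25 °C, E = E° − (0.0592/n) log Q = 0.29 − (0.0592/2)(-3.425) = 0.290 + 0.101 = 0.391 V.

0.391 V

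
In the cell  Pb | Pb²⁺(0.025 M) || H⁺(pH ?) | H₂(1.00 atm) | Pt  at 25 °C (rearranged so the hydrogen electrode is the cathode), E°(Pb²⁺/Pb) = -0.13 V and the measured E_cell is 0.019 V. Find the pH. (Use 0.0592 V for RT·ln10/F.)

E°_cell = 0.13 V and n = 2.
log Q = n(E° − E)/0.0592 = 2×(0.13 − 0.019)/0.0592 = 3.750.
With Q = [Pb²⁺]·P(H₂) / [H⁺]^2, solving for [H⁺] gives log[H⁺] = -2.676, so pH = 2.68.

pH = 2.68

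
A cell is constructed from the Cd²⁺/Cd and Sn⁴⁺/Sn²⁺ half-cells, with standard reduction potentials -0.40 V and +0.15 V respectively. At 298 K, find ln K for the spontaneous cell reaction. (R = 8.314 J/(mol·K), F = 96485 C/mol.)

ln K = 42.8

E°_cell = +0.15 − (-0.40) = 0.55 V, with n = 2 electrons transferred.
At equilibrium E = 0, so the Nernst equation gives ln K = nFE°/RT = (2)(96485)(0.55)/((8.314)(298)) = 42.84.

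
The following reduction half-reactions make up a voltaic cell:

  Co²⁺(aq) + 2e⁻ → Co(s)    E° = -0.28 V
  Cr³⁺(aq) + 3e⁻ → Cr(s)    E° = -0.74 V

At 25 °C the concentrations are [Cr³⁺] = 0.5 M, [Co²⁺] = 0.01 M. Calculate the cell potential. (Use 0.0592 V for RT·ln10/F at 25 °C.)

The Co²⁺/Co couple has the higher reduction potential and acts as the cathode, so E°_cell = -0.28 − (-0.74) = 0.46 V.
Balancing electrons gives n = 6; the reaction quotient is Q = [Cr³⁺]^2/[Co²⁺]^3 = 2.5 × 10^5.
At 25 °C, E = E° − (0.0592/n) log Q = 0.46 − (0.0592/6)(5.398) = 0.460 − 0.053 = 0.407 V.

0.407 V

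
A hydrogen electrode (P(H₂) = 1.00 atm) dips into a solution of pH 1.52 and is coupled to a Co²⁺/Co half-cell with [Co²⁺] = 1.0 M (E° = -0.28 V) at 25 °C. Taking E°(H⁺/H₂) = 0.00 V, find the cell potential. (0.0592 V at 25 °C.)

0.19 V

The hydrogen couple is the cathode, so E°_cell = 0.28 V; n = 2.
[H⁺] = 10^(−1.52) = 0.030 M, and Q = [Co²⁺]·P(H₂) / [H⁺]^2 = 1100.
E = E° − (0.0592/2) log Q = 0.28 − (0.0592/2)(3.040) = 0.190 V.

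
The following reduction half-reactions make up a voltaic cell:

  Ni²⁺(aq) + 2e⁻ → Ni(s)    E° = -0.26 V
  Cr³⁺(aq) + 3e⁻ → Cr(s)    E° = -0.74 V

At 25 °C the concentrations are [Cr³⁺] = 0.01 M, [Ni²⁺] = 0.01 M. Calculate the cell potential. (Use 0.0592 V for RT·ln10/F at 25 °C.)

0.460 V

The Ni²⁺/Ni couple has the higher reduction potential and acts as the cathode, so E°_cell = -0.26 − (-0.74) = 0.48 V.
Balancing electrons gives n = 6; the reaction quotient is Q = [Cr³⁺]^2/[Ni²⁺]^3 = 100.
At 25 °C, E = E° − (0.0592/n) log Q = 0.48 − (0.0592/6)(2.000) = 0.480 − 0.020 = 0.460 V.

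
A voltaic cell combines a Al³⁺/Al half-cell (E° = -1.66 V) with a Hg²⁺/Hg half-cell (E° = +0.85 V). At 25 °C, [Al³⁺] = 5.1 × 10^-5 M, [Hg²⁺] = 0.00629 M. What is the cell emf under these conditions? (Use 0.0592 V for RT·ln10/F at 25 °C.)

The Hg²⁺/Hg couple has the higher reduction potential and acts as the cathode, so E°_cell = +0.85 − (-1.66) = 2.51 V.
Balancing electrons gives n = 6; the reaction quotient is Q = [Al³⁺]^2/[Hg²⁺]^3 = 0.0105.
At 25 °C, E = E° − (0.0592/n) log Q = 2.51 − (0.0592/6)(-1.981) = 2.510 + 0.020 = 2.530 V.

2.53 V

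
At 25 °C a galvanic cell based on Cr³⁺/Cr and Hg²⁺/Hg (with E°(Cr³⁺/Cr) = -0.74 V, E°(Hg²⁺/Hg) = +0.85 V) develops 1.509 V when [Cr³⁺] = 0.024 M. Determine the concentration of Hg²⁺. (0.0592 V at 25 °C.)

From the Nernst equation, log Q = n(E° − E)/0.0592 = 6(1.59 − 1.509)/0.0592 = 8.209, so Q = 1.62 × 10^8.
With Q = [Cr³⁺]^2/[Hg²⁺]^3 and the known concentrations, [Hg²⁺]^3 in the denominator gives [Hg²⁺] = 1.5 × 10^-4 M.

1.5 × 10^-4 M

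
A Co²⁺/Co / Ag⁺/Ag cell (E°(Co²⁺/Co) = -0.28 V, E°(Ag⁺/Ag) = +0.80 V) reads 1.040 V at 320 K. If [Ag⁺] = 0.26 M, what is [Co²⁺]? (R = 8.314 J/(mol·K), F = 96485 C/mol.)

From the Nernst equation, ln Q = nF(E° − E)/RT = 2×96485×(1.08 − 1.040)/(8.314×320) = 2.901, so Q = 18.2.
With Q = [Co²⁺]/[Ag⁺]^2 and the known concentrations, [Co²⁺] in the numerator gives [Co²⁺] = 1.2 M.

1.2 M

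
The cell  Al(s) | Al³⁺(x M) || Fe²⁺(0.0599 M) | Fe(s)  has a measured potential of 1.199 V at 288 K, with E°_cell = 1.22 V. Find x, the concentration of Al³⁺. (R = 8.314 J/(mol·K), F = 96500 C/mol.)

0.19 M

From the Nernst equation, ln Q = nF(E° − E)/RT = 6×96500×(1.22 − 1.199)/(8.314×288) = 5.078, so Q = 160.
With Q = [Al³⁺]^2/[Fe²⁺]^3 and the known concentrations, [Al³⁺]^2 in the numerator gives [Al³⁺] = 0.19 M.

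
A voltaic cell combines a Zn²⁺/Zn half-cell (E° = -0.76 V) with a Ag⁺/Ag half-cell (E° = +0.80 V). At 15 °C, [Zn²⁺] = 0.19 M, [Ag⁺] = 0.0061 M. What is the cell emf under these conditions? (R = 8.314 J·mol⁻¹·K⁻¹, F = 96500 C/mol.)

1.45 V

The Ag⁺/Ag couple has the higher reduction potential and acts as the cathode, so E°_cell = +0.80 − (-0.76) = 1.56 V.
Balancing electrons gives n = 2; the reaction quotient is Q = [Zn²⁺]/[Ag⁺]^2 = 5110.
E = E° − (RT/nF) ln Q = 1.56 − (8.314×288)/(2×96500) × (8.538) = 1.560 − 0.106 = 1.454 V.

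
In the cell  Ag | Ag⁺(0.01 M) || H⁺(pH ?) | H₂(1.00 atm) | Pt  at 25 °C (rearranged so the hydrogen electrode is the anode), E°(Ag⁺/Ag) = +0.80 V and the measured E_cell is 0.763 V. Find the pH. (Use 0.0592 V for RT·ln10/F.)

pH = 1.37

E°_cell = 0.80 V and n = 2.
log Q = n(E° − E)/0.0592 = 2×(0.80 − 0.763)/0.0592 = 1.250.
With Q = [H⁺]^2 / ([Ag⁺]^2·P(H₂)), solving for [H⁺] gives log[H⁺] = -1.375, so pH = 1.37.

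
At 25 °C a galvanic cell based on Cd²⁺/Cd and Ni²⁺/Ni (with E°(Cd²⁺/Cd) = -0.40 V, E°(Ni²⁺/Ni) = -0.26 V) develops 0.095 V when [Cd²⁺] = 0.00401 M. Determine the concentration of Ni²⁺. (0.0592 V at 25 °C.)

From the Nernst equation, log Q = n(E° − E)/0.0592 = 2(0.14 − 0.095)/0.0592 = 1.520, so Q = 33.1.
With Q = [Cd²⁺]/[Ni²⁺] and the known concentrations, [Ni²⁺] in the denominator gives [Ni²⁺] = 1.2 × 10^-4 M.

1.2 × 10^-4 M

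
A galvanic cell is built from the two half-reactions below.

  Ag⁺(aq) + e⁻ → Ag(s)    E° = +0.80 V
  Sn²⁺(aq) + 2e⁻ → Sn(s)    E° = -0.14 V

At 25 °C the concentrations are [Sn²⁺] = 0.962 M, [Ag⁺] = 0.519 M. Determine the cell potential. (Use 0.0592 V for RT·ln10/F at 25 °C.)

The Ag⁺/Ag couple has the higher reduction potential and acts as the cathode, so E°_cell = +0.80 − (-0.14) = 0.94 V.
Balancing electrons gives n = 2; the reaction quotient is Q = [Sn²⁺]/[Ag⁺]^2 = 3.57.
At 25 °C, E = E° − (0.0592/n) log Q = 0.94 − (0.0592/2)(0.553) = 0.940 − 0.016 = 0.924 V.

0.924 V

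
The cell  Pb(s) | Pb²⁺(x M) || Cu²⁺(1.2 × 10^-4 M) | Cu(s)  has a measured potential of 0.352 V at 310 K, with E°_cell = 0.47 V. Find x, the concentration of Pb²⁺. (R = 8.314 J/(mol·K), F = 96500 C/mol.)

From the Nernst equation, ln Q = nF(E° − E)/RT = 2×96500×(0.47 − 0.352)/(8.314×310) = 8.836, so Q = 6880.
With Q = [Pb²⁺]/[Cu²⁺] and the known concentrations, [Pb²⁺] in the numerator gives [Pb²⁺] = 0.83 M.

0.83 M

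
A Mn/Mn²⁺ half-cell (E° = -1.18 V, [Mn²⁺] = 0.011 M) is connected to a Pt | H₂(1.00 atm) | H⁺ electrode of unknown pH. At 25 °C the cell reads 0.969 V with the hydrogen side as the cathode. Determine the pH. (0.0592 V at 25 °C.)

pH = 4.54

E°_cell = 1.18 V and n = 2.
log Q = n(E° − E)/0.0592 = 2×(1.18 − 0.969)/0.0592 = 7.128.
With Q = [Mn²⁺]·P(H₂) / [H⁺]^2, solving for [H⁺] gives log[H⁺] = -4.543, so pH = 4.54.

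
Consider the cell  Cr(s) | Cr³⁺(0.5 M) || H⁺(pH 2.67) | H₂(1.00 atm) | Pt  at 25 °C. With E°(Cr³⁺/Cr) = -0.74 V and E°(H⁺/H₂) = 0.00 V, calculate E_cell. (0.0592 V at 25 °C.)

The hydrogen couple is the cathode, so E°_cell = 0.74 V; n = 6.
[H⁺] = 10^(−2.67) = 0.0021 M, and Q = [Cr³⁺]^2·P(H₂)^3 / [H⁺]^6 = 2.62 × 10^15.
E = E° − (0.0592/6) log Q = 0.74 − (0.0592/6)(15.418) = 0.588 V.

0.59 V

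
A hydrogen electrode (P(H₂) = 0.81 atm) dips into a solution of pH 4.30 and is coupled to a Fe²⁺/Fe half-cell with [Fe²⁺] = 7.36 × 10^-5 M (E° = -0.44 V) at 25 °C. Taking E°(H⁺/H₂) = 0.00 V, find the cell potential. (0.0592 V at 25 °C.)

The hydrogen couple is the cathode, so E°_cell = 0.44 V; n = 2.
[H⁺] = 10^(−4.30) = 5 × 10^-5 M, and Q = [Fe²⁺]·P(H₂) / [H⁺]^2 = 2.37 × 10^4.
E = E° − (0.0592/2) log Q = 0.44 − (0.0592/2)(4.375) = 0.310 V.

0.31 V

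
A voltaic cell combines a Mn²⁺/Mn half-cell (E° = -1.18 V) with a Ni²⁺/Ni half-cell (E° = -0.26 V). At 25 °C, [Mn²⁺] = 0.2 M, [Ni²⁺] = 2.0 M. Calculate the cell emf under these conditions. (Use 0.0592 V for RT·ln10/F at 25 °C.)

0.950 V

The Ni²⁺/Ni couple has the higher reduction potential and acts as the cathode, so E°_cell = -0.26 − (-1.18) = 0.92 V.
Balancing electrons gives n = 2; the reaction quotient is Q = [Mn²⁺]/[Ni²⁺] = 0.100.
At 25 °C, E = E° − (0.0592/n) log Q = 0.92 − (0.0592/2)(-1.000) = 0.920 + 0.030 = 0.950 V.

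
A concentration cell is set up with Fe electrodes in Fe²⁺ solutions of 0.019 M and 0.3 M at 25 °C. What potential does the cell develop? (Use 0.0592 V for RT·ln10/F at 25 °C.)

0.035 V

Both half-cells are Fe²⁺/Fe, so E°_cell = 0. The concentrated side is the cathode; the cell reaction moves Fe²⁺ from high to low concentration with n = 2.
Q = [Fe²⁺]_dilute/[Fe²⁺]_conc = 0.019/0.3 = 0.0633.
E = 0 − (0.0592/2) log Q = −(0.0592/2)(-1.198) = 0.0355 V.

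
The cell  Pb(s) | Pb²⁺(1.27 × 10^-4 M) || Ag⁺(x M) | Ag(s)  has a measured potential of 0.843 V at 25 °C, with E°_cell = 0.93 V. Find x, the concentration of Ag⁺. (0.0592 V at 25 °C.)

From the Nernst equation, log Q = n(E° − E)/0.0592 = 2(0.93 − 0.843)/0.0592 = 2.939, so Q = 869.
With Q = [Pb²⁺]/[Ag⁺]^2 and the known concentrations, [Ag⁺]^2 in the denominator gives [Ag⁺] = 3.8 × 10^-4 M.

3.8 × 10^-4 M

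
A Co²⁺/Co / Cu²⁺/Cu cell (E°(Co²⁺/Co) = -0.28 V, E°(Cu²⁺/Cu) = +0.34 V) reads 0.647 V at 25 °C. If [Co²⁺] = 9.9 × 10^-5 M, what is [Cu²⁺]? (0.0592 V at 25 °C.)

8.1 × 10^-4 M

From the Nernst equation, log Q = n(E° − E)/0.0592 = 2(0.62 − 0.647)/0.0592 = -0.912, so Q = 0.122.
With Q = [Co²⁺]/[Cu²⁺] and the known concentrations, [Cu²⁺] in the denominator gives [Cu²⁺] = 8.1 × 10^-4 M.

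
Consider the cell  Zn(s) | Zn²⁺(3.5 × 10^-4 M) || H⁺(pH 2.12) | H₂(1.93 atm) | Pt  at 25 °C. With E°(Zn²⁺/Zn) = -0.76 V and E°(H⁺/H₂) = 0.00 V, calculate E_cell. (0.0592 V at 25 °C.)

0.73 V

The hydrogen couple is the cathode, so E°_cell = 0.76 V; n = 2.
[H⁺] = 10^(−2.12) = 0.0076 M, and Q = [Zn²⁺]·P(H₂) / [H⁺]^2 = 11.7.
E = E° − (0.0592/2) log Q = 0.76 − (0.0592/2)(1.070) = 0.728 V.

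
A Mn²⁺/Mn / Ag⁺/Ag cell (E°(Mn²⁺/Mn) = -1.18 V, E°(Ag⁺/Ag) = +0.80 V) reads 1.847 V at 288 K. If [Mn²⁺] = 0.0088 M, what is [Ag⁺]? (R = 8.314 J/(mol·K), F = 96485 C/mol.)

From the Nernst equation, ln Q = nF(E° − E)/RT = 2×96485×(1.98 − 1.847)/(8.314×288) = 10.719, so Q = 4.52 × 10^4.
With Q = [Mn²⁺]/[Ag⁺]^2 and the known concentrations, [Ag⁺]^2 in the denominator gives [Ag⁺] = 4.4 × 10^-4 M.

4.4 × 10^-4 M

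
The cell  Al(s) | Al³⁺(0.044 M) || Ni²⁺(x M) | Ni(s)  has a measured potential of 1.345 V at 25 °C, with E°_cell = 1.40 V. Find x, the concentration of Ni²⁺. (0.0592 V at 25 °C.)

From the Nernst equation, log Q = n(E° − E)/0.0592 = 6(1.40 − 1.345)/0.0592 = 5.574, so Q = 3.75 × 10^5.
With Q = [Al³⁺]^2/[Ni²⁺]^3 and the known concentrations, [Ni²⁺]^3 in the denominator gives [Ni²⁺] = 0.0017 M.

0.0017 M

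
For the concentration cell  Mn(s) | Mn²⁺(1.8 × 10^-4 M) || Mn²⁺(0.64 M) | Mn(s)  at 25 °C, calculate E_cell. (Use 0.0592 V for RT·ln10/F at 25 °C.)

0.11 V

Both half-cells are Mn²⁺/Mn, so E°_cell = 0. The concentrated side is the cathode; the cell reaction moves Mn²⁺ from high to low concentration with n = 2.
Q = [Mn²⁺]_dilute/[Mn²⁺]_conc = 1.8 × 10^-4/0.64 = 2.81 × 10^-4.
E = 0 − (0.0592/2) log Q = −(0.0592/2)(-3.551) = 0.1051 V.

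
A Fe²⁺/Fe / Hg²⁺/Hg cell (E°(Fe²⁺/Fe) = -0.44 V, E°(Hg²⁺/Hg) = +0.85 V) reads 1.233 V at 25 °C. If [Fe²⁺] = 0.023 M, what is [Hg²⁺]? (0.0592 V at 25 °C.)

From the Nernst equation, log Q = n(E° − E)/0.0592 = 2(1.29 − 1.233)/0.0592 = 1.926, so Q = 84.3.
With Q = [Fe²⁺]/[Hg²⁺] and the known concentrations, [Hg²⁺] in the denominator gives [Hg²⁺] = 2.7 × 10^-4 M.

2.7 × 10^-4 M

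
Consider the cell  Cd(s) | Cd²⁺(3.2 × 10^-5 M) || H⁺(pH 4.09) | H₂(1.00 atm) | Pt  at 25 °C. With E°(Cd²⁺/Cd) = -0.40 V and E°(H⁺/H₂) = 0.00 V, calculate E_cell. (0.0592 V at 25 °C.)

The hydrogen couple is the cathode, so E°_cell = 0.40 V; n = 2.
[H⁺] = 10^(−4.09) = 8.1 × 10^-5 M, and Q = [Cd²⁺]·P(H₂) / [H⁺]^2 = 4840.
E = E° − (0.0592/2) log Q = 0.40 − (0.0592/2)(3.685) = 0.291 V.

0.29 V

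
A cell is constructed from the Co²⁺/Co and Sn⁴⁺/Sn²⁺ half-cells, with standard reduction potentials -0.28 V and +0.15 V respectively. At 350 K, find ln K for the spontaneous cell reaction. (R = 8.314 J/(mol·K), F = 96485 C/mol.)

E°_cell = +0.15 − (-0.28) = 0.43 V, with n = 2 electrons transferred.
At equilibrium E = 0, so the Nernst equation gives ln K = nFE°/RT = (2)(96485)(0.43)/((8.314)(350)) = 28.52.

ln K = 28.5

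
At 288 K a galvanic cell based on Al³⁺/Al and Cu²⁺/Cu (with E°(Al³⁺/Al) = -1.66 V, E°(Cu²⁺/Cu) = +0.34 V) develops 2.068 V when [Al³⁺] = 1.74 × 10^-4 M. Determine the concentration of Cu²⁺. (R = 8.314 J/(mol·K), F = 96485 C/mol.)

0.75 M

From the Nernst equation, ln Q = nF(E° − E)/RT = 6×96485×(2.00 − 2.068)/(8.314×288) = -16.441, so Q = 7.24 × 10^-8.
With Q = [Al³⁺]^2/[Cu²⁺]^3 and the known concentrations, [Cu²⁺]^3 in the denominator gives [Cu²⁺] = 0.75 M.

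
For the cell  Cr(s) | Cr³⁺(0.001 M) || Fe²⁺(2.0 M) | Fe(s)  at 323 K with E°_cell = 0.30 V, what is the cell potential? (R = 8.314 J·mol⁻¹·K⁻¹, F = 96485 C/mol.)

0.374 V

Balancing electrons gives n = 6; the reaction quotient is Q = [Cr³⁺]^2/[Fe²⁺]^3 = 1.25 × 10^-7.
E = E° − (RT/nF) ln Q = 0.30 − (8.314×323)/(6×96485) × (-15.895) = 0.300 + 0.074 = 0.374 V.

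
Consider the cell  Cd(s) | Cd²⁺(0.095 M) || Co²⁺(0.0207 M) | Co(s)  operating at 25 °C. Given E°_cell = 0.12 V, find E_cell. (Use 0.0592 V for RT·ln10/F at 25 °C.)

Balancing electrons gives n = 2; the reaction quotient is Q = [Cd²⁺]/[Co²⁺] = 4.59.
At 25 °C, E = E° − (0.0592/n) log Q = 0.12 − (0.0592/2)(0.662) = 0.120 − 0.020 = 0.100 V.

0.100 V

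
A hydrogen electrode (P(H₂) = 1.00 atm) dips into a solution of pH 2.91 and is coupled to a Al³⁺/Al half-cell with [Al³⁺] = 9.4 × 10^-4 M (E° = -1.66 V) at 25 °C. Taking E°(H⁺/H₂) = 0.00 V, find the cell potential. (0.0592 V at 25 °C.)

1.55 V

The hydrogen couple is the cathode, so E°_cell = 1.66 V; n = 6.
[H⁺] = 10^(−2.91) = 0.0012 M, and Q = [Al³⁺]^2·P(H₂)^3 / [H⁺]^6 = 2.55 × 10^11.
E = E° − (0.0592/6) log Q = 1.66 − (0.0592/6)(11.406) = 1.547 V.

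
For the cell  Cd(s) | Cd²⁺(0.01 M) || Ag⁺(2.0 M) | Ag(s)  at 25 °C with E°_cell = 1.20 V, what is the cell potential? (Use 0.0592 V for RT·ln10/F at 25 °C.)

1.28 V

Balancing electrons gives n = 2; the reaction quotient is Q = [Cd²⁺]/[Ag⁺]^2 = 0.00250.
At 25 °C, E = E° − (0.0592/n) log Q = 1.20 − (0.0592/2)(-2.602) = 1.200 + 0.077 = 1.277 V.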